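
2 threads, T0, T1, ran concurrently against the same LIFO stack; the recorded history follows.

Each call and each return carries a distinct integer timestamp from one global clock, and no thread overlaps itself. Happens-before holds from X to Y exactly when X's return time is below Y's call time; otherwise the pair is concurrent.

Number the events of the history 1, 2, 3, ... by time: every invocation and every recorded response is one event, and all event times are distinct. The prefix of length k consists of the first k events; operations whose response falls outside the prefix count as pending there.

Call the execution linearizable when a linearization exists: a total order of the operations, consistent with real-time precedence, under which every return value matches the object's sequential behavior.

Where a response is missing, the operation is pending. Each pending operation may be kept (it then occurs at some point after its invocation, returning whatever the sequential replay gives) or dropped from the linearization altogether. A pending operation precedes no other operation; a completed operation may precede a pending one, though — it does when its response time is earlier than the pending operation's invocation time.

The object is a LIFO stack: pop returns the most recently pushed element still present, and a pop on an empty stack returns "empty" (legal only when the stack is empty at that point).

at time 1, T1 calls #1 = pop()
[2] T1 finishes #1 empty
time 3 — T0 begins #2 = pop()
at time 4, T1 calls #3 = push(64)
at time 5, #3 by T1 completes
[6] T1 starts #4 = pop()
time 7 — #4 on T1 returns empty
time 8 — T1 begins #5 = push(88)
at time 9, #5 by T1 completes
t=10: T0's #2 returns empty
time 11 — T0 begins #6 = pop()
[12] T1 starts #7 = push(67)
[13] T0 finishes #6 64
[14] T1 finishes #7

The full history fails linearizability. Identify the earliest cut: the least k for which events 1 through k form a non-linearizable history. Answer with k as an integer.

10

one valid order for events 1..9 is #1, #3, #2, #4, #5:
after step 1 (#1 pop() → empty): stack <>
after step 2 (#3 push(64)): stack <64>
after step 3 (#2 pop() (pending, included)): stack <>
after step 4 (#4 pop() → empty): stack <>
after step 5 (#5 push(88)): stack <88>
include event 10 — #2 responding at 10 — and every candidate order breaks
e.g. #1, #2, #3, #4, #5: illegal at step 4, since #4 pop() → empty cannot apply there
e.g. #1, #3, #2, #4, #5: illegal at step 3, since #2 pop() → empty cannot apply there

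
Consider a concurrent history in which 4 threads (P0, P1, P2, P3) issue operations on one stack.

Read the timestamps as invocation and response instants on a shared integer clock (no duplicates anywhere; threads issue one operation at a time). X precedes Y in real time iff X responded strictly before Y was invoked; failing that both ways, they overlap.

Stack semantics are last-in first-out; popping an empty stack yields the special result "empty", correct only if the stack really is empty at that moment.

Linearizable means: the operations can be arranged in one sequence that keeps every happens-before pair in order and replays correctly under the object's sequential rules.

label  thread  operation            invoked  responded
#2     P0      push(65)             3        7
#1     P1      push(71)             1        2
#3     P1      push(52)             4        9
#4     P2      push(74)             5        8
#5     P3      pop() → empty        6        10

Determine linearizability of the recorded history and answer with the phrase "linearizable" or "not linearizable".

not linearizable

the violation lands at event 10, #5's response at time 10: events 1..9 linearize, events 1..10 do not
checked exhaustively: 24 real-time-consistent orders of 5 completed operations, zero legal stack replays
for example #1, #2, #3, #4, #5 fails at step 5: #5 pop() → empty is not legal there
for example #1, #2, #3, #5, #4 fails at step 4: #5 pop() → empty is not legal there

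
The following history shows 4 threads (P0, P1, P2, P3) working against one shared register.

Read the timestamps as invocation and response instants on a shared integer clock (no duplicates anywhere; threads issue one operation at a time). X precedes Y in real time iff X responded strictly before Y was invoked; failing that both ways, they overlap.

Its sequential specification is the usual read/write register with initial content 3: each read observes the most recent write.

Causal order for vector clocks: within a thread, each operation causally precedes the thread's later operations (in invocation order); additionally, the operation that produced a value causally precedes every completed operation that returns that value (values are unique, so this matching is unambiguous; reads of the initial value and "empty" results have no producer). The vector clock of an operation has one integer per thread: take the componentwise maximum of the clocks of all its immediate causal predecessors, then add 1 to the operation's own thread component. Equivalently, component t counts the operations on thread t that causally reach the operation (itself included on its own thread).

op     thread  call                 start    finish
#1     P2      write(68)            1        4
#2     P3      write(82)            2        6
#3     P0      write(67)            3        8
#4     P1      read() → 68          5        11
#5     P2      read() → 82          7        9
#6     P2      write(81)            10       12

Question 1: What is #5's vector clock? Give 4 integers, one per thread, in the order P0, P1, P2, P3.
Answer: (0, 0, 2, 1)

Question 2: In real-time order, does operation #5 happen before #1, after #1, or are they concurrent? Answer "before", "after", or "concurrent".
Answer: after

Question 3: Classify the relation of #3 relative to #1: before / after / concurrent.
Answer: concurrent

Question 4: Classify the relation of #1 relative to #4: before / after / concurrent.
Answer: before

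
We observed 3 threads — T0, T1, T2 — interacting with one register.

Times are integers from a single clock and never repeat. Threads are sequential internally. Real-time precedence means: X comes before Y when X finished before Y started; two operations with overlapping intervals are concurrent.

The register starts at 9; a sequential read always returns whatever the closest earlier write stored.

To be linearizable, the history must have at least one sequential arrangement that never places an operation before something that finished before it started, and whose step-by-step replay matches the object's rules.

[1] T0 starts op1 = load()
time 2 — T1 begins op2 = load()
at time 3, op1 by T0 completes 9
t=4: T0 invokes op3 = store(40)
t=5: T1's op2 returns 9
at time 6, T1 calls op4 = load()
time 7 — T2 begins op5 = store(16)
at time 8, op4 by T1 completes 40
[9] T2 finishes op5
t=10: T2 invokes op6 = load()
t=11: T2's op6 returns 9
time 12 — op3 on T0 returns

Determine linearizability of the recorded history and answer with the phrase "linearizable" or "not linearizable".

already the first 11 events (up to op6's response at time 11) admit no linearization; the first 10 still do
no legal order exists: 4 real-time-consistent candidates over 5 completed register operations, all rejected
include/drop combinations of the 1 pending operation (op3) were all tried; none helps
e.g. op1, op2, op4, op5, op6 (pending dropped): illegal at step 3, since op4 load() → 40 cannot apply there
e.g. op1, op2, op5, op4, op6 (pending dropped): illegal at step 4, since op4 load() → 40 cannot apply there

not linearizable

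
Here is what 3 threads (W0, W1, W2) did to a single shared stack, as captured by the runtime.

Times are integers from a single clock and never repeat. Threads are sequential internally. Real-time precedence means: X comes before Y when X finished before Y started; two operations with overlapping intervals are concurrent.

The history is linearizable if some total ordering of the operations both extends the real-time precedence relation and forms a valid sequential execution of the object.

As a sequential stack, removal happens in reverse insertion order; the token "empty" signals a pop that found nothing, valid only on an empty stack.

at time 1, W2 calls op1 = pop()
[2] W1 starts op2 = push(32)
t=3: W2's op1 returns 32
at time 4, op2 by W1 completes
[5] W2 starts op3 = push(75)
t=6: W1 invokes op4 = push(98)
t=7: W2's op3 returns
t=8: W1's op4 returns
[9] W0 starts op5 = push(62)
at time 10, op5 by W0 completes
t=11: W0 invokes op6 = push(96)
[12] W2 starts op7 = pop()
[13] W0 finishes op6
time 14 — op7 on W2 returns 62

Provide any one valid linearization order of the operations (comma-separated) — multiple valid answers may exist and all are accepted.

op2, op1, op3, op4, op5, op7, op6

after step 1 (op2 push(32)): stack <32>
after step 2 (op1 pop() → 32): stack <>
after step 3 (op3 push(75)): stack <75>
after step 4 (op4 push(98)): stack <75,98>
after step 5 (op5 push(62)): stack <75,98,62>
after step 6 (op7 pop() → 62): stack <75,98>
after step 7 (op6 push(96)): stack <75,98,96>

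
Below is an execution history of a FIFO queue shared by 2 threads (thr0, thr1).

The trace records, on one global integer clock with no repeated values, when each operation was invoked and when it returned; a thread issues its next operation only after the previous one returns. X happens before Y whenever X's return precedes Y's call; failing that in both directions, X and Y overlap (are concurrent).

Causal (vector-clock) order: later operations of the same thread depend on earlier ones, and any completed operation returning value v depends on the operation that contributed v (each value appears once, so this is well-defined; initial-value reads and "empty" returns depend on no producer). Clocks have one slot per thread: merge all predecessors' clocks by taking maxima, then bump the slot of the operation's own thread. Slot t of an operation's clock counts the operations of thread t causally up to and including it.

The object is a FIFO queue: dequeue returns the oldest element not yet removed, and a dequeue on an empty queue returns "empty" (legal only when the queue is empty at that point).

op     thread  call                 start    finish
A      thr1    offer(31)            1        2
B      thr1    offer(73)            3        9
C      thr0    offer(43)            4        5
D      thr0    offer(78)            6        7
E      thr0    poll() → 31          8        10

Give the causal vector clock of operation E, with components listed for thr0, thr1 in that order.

(3, 1)

invoked at 1, A has no predecessors; its own thr1 bump gives (0, 1)
invoked at 4, C has no predecessors; its own thr0 bump gives (1, 0)
from VC(A)=(0, 1), B (invoked 3) maxes components and bumps thr1 → (0, 2)
from VC(C)=(1, 0), D (invoked 6) maxes components and bumps thr0 → (2, 0)
from VC(A)=(0, 1), VC(D)=(2, 0), E (invoked 8) maxes components and bumps thr0 → (3, 1)
target: VC(E) = (3, 1)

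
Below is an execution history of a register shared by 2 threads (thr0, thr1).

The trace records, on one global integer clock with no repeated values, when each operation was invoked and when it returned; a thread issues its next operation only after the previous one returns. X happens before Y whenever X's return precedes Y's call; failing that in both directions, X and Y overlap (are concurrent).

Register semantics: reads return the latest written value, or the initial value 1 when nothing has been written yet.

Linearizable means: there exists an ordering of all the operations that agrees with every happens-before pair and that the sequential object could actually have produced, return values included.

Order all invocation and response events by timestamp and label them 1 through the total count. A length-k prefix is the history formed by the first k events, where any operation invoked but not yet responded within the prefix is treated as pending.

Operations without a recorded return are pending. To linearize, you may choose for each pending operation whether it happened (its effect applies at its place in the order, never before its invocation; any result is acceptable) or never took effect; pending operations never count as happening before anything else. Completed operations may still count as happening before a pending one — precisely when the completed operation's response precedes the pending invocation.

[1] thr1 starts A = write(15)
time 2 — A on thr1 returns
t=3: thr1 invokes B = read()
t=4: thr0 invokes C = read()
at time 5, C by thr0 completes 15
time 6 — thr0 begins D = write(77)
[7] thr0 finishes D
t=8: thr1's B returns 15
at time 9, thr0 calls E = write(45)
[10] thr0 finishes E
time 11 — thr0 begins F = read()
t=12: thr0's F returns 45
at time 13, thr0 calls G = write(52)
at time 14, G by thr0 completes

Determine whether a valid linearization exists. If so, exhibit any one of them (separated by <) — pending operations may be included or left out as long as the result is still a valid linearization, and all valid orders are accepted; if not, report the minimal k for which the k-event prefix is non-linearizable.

1. A write(15), leaving value 15
2. B read() → 15, leaving value 15
3. C read() → 15, leaving value 15
4. D write(77), leaving value 77
5. E write(45), leaving value 45
6. F read() → 45, leaving value 45
7. G write(52), leaving value 52

linearizable — witness: A < B < C < D < E < F < G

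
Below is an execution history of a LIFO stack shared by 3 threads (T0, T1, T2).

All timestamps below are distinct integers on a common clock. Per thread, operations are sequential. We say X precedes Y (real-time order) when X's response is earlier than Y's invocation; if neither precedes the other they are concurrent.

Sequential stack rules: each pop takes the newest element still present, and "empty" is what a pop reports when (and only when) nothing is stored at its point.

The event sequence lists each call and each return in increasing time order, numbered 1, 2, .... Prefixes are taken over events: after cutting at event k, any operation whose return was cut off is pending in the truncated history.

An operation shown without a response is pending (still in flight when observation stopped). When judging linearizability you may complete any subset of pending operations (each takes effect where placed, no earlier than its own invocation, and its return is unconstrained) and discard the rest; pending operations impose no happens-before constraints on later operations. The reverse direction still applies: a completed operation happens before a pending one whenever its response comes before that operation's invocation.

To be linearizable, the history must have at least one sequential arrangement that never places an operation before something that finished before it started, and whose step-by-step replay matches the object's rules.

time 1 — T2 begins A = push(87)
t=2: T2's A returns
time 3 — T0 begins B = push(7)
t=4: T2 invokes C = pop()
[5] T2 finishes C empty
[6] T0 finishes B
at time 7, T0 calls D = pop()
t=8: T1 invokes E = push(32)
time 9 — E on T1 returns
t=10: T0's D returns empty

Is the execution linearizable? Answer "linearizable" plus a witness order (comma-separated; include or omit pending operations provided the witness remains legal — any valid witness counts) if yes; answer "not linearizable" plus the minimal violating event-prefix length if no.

cut after 4 events: linearizable; cut after 5 events (C responds, time 5): not linearizable
exhaustive check: the 2 completed LIFO stack ops admit one real-time order; illegal
every completion of the 1 pending operation (B) was checked; none linearizes
sample order A, C (pending dropped) stalls at step 2 — C pop() → empty has no legal effect

not linearizable — minimal violating prefix: 5 events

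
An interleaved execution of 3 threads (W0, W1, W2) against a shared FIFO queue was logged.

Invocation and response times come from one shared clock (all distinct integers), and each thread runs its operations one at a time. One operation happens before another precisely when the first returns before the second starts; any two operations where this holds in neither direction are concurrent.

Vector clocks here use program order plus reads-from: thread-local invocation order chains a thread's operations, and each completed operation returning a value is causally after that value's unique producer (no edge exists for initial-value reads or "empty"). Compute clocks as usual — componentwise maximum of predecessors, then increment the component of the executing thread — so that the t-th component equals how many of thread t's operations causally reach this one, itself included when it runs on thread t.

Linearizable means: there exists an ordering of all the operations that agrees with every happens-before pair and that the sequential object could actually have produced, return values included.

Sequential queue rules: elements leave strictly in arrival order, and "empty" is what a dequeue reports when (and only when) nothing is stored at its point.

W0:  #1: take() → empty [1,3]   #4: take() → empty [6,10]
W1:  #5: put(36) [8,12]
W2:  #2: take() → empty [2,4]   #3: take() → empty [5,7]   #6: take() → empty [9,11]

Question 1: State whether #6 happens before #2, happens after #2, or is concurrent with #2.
Answer: after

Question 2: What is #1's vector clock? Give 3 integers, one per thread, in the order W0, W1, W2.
Answer: (1, 0, 0)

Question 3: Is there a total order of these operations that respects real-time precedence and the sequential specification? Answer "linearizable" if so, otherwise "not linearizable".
linearizable

witness order: #1, #2, #3, #4, #6, #5
step 1: #1 take() → empty — queue <>
step 2: #2 take() → empty — queue <>
step 3: #3 take() → empty — queue <>
step 4: #4 take() → empty — queue <>
step 5: #6 take() → empty — queue <>
step 6: #5 put(36) — queue <36>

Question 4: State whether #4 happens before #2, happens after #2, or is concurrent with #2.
Answer: after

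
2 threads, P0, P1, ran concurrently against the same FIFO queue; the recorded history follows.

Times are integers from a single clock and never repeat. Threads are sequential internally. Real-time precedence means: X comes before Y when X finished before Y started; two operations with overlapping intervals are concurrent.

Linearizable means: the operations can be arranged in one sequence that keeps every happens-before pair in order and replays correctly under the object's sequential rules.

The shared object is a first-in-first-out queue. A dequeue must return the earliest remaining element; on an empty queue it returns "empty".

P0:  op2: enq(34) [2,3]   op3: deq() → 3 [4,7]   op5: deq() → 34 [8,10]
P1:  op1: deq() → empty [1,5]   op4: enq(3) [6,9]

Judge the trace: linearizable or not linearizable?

not linearizable

events 1..6 are fine; event 7 — the response of op3 at time 7 — makes the prefix non-linearizable
3 completed operations, 3 real-time-consistent orders — every FIFO queue replay fails
include/drop combinations of the 1 pending operation (op4) were all tried; none helps
take op1, op2, op3 (pending dropped): step 3 already fails, because op3 deq() → 3 cannot occur there
take op2, op1, op3 (pending dropped): step 2 already fails, because op1 deq() → empty cannot occur there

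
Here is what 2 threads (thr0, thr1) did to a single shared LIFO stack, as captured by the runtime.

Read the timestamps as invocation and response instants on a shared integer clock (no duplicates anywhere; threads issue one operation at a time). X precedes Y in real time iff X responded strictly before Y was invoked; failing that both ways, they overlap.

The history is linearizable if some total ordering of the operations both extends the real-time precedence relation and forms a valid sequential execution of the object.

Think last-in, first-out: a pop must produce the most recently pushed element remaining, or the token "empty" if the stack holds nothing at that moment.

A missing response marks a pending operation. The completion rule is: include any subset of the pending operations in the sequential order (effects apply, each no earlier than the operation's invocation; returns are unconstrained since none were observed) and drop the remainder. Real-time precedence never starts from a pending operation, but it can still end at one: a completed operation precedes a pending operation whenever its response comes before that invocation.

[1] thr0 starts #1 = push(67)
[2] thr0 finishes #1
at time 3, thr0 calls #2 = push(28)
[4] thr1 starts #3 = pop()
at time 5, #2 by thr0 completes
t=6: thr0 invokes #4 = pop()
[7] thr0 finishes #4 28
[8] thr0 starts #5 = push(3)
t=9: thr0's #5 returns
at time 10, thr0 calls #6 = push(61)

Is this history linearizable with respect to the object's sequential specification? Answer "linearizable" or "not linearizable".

linearizable

witness order: #1, #2, #4, #3, #5
step 1: #1 push(67) — stack <67>
step 2: #2 push(28) — stack <67,28>
step 3: #4 pop() → 28 — stack <67>
step 4: #3 pop() (pending, included) — stack <>
step 5: #5 push(3) — stack <3>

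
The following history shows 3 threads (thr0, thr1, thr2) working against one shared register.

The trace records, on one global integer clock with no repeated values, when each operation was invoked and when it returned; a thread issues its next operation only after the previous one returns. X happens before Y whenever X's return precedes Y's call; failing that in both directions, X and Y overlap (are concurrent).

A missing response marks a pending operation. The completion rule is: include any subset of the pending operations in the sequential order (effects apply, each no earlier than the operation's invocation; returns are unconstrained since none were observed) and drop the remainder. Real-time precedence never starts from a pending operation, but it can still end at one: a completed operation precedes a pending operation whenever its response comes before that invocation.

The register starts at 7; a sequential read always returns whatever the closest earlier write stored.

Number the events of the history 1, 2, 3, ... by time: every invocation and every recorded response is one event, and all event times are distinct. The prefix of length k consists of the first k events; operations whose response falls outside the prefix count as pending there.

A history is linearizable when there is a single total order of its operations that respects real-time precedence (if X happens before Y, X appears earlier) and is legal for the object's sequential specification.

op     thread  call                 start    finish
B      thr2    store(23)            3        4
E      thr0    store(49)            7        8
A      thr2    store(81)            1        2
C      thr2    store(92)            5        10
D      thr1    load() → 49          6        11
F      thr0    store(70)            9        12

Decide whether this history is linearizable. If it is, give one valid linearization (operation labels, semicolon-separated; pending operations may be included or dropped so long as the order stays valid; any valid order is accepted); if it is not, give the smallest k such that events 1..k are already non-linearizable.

linearizable — witness: A; B; C; E; D; F

1. A store(81), leaving value 81
2. B store(23), leaving value 23
3. C store(92), leaving value 92
4. E store(49), leaving value 49
5. D load() → 49, leaving value 49
6. F store(70), leaving value 70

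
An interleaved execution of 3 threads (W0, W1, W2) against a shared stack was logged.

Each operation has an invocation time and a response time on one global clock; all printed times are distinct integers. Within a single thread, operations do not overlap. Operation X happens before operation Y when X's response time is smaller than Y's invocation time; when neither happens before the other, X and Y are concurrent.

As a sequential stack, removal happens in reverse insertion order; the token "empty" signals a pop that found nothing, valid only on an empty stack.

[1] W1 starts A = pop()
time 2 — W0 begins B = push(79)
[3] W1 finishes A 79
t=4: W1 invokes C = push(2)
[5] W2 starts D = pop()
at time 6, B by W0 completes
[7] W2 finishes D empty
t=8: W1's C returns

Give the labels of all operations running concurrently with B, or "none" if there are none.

B spans [2,6]: anything still running between times 2 and 6 counts as concurrent
A [1,3]: concurrent
C [4,8]: concurrent
D [5,7]: concurrent

A, C, D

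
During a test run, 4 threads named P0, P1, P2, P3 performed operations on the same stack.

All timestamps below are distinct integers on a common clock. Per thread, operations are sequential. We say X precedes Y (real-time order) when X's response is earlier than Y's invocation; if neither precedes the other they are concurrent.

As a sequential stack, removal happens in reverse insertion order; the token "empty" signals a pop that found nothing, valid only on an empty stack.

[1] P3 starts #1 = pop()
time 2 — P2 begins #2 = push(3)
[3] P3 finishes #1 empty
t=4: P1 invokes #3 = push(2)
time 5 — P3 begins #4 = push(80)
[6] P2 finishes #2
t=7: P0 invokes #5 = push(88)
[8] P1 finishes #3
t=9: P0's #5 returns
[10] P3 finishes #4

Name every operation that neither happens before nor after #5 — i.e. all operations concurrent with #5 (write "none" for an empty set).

#5 spans [7,9]: anything still running between times 7 and 9 counts as concurrent
#1 [1,3]: before
#2 [2,6]: before
#3 [4,8]: concurrent
#4 [5,10]: concurrent

#3, #4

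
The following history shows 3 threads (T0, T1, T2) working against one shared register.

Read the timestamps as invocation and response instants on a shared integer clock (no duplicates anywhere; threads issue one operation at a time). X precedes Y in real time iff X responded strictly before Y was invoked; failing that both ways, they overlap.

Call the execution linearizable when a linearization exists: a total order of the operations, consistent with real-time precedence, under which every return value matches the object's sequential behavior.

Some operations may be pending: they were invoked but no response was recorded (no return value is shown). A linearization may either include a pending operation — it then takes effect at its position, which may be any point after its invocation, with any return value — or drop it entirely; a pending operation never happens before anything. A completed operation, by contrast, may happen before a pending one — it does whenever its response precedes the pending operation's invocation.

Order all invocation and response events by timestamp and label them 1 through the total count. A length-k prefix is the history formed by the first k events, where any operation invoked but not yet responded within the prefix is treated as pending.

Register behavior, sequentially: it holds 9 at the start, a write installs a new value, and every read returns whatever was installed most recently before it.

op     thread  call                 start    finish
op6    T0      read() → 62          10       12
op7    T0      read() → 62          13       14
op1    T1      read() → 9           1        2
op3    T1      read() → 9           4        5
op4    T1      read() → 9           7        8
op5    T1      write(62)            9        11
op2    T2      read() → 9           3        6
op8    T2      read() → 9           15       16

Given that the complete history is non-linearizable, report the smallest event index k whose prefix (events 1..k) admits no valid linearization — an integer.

events 1..15 are linearizable, e.g. via op1, op2, op3, op4, op5, op6, op7:
step 1: op1 read() → 9 — value 9
step 2: op2 read() → 9 — value 9
step 3: op3 read() → 9 — value 9
step 4: op4 read() → 9 — value 9
step 5: op5 write(62) — value 62
step 6: op6 read() → 62 — value 62
step 7: op7 read() → 62 — value 62
at event 16 (op8's time-16 response) nothing linearizes any more
e.g. op1, op2, op3, op4, op5, op6, op7, op8: illegal at step 8, since op8 read() → 9 cannot apply there
e.g. op1, op2, op3, op4, op6, op5, op7, op8: illegal at step 5, since op6 read() → 62 cannot apply there

16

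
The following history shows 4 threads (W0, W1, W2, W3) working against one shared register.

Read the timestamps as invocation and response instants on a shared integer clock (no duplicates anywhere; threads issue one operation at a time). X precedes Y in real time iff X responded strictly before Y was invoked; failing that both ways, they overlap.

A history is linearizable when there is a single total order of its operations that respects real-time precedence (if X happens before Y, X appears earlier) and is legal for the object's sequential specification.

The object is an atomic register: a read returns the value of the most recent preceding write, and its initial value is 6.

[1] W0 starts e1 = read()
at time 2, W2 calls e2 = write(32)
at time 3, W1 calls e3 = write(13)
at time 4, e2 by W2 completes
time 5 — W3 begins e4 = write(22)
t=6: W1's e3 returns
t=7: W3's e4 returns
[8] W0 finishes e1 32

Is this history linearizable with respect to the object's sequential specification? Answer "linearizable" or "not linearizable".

witness order: e2, e1, e3, e4
1. e2 write(32), leaving value 32
2. e1 read() → 32, leaving value 32
3. e3 write(13), leaving value 13
4. e4 write(22), leaving value 22

linearizable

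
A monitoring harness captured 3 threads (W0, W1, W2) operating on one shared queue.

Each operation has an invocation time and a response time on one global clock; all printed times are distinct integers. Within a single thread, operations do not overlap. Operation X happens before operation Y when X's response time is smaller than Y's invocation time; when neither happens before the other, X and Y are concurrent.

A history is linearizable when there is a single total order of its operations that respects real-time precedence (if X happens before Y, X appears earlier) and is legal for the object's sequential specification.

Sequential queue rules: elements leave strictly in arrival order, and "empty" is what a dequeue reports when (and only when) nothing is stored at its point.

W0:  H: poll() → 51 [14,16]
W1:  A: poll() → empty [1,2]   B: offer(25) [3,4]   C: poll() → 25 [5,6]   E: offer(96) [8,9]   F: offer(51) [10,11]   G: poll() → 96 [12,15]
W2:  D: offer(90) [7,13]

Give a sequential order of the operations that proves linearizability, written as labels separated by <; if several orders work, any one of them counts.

A < B < C < E < F < D < G < H

1. A poll() → empty, leaving queue <>
2. B offer(25), leaving queue <25>
3. C poll() → 25, leaving queue <>
4. E offer(96), leaving queue <96>
5. F offer(51), leaving queue <96,51>
6. D offer(90), leaving queue <96,51,90>
7. G poll() → 96, leaving queue <51,90>
8. H poll() → 51, leaving queue <90>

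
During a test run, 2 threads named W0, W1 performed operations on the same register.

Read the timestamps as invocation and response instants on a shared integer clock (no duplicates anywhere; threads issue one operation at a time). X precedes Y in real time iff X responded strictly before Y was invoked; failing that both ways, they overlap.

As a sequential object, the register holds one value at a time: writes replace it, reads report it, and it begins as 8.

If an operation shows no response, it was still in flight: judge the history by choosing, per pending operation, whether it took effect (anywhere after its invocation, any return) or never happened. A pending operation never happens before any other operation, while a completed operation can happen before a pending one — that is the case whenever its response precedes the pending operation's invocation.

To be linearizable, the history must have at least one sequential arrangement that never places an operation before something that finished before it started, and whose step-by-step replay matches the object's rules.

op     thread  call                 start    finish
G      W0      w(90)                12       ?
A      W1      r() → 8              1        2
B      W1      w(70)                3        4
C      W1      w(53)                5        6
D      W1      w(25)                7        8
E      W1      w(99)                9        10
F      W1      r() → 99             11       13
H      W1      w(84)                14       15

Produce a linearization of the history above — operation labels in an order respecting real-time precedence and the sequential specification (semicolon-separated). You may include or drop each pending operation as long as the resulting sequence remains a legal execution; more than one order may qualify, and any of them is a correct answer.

A; B; C; D; E; F; G; H

after step 1 (A r() → 8): value 8
after step 2 (B w(70)): value 70
after step 3 (C w(53)): value 53
after step 4 (D w(25)): value 25
after step 5 (E w(99)): value 99
after step 6 (F r() → 99): value 99
after step 7 (G w(90) (pending, included)): value 90
after step 8 (H w(84)): value 84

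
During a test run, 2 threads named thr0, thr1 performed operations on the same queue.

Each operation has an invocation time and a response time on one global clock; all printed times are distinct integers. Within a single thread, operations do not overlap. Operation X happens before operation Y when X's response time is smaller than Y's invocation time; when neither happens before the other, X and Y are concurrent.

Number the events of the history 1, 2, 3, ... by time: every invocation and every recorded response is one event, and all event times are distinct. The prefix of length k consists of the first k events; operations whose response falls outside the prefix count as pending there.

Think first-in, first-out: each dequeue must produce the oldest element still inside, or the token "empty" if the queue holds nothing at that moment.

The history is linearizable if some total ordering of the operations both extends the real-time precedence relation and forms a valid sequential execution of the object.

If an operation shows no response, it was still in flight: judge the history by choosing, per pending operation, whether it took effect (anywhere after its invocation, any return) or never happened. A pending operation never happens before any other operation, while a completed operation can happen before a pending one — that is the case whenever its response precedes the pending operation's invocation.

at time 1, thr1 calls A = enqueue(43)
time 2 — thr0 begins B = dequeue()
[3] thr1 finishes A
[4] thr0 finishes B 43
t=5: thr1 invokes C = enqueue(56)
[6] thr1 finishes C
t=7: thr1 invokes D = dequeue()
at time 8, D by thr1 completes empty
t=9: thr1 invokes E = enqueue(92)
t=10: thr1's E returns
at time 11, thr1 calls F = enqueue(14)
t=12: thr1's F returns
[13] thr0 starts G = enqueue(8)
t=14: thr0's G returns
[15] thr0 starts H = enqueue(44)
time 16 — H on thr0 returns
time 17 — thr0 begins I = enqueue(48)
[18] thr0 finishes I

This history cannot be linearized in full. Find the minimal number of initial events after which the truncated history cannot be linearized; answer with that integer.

8

events 1..7 are still linearizable — one witness is A, B, C:
step 1: A enqueue(43) — queue <43>
step 2: B dequeue() → 43 — queue <>
step 3: C enqueue(56) — queue <56>
event 8 — D's response, time 8 — after it, nothing linearizes
sample order A, B, C, D stalls at step 4 — D dequeue() → empty has no legal effect
sample order B, A, C, D stalls at step 1 — B dequeue() → 43 has no legal effect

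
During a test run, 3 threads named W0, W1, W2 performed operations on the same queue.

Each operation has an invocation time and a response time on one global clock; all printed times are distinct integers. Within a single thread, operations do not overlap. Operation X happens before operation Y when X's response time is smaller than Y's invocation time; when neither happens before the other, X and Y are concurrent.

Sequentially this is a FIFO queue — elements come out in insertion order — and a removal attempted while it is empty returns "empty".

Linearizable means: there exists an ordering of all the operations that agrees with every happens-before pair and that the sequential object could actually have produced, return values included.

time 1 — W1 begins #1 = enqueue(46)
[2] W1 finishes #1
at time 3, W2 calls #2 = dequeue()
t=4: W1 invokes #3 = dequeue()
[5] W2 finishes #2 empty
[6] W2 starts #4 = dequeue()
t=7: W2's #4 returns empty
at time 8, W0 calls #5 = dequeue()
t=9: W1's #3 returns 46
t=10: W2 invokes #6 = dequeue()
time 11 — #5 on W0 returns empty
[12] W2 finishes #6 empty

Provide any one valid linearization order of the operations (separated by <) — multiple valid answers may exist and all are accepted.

1. #1 enqueue(46), leaving queue <46>
2. #3 dequeue() → 46, leaving queue <>
3. #2 dequeue() → empty, leaving queue <>
4. #4 dequeue() → empty, leaving queue <>
5. #5 dequeue() → empty, leaving queue <>
6. #6 dequeue() → empty, leaving queue <>

#1 < #3 < #2 < #4 < #5 < #6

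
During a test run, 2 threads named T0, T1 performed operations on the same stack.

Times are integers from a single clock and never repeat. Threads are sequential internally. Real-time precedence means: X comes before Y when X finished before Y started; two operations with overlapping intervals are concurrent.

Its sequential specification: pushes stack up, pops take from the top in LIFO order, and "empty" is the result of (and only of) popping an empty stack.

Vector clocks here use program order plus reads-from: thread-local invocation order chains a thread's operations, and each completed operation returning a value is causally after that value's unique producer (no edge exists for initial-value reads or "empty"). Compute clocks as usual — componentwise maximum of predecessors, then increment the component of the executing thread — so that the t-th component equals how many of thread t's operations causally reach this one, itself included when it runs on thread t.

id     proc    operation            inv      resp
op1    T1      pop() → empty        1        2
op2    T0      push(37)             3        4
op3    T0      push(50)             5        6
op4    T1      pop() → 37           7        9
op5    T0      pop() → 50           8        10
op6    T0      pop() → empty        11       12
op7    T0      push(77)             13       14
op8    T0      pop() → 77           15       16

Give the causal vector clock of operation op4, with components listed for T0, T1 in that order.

no predecessors for op1 (invoked 1): T1 increments from zero → (0, 1)
no predecessors for op2 (invoked 3): T0 increments from zero → (1, 0)
invoked at 5, op3 merges VC(op2)=(1, 0) and bumps T0's slot → (2, 0)
invoked at 7, op4 merges VC(op1)=(0, 1), VC(op2)=(1, 0) and bumps T1's slot → (1, 2)
invoked at 8, op5 merges VC(op3)=(2, 0) and bumps T0's slot → (3, 0)
invoked at 11, op6 merges VC(op5)=(3, 0) and bumps T0's slot → (4, 0)
invoked at 13, op7 merges VC(op6)=(4, 0) and bumps T0's slot → (5, 0)
invoked at 15, op8 merges VC(op7)=(5, 0) and bumps T0's slot → (6, 0)
target: VC(op4) = (1, 2)

(1, 2)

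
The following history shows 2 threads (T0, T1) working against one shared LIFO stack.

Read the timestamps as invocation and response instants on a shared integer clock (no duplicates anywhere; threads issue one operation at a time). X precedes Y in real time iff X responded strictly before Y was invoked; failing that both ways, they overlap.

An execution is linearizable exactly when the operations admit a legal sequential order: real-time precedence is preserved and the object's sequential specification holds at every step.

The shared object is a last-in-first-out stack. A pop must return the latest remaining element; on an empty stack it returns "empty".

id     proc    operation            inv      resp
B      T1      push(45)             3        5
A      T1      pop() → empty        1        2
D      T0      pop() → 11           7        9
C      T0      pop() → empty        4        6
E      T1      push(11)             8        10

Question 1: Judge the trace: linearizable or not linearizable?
linearizable

witness order: A, C, B, E, D
step 1: A pop() → empty — stack <>
step 2: C pop() → empty — stack <>
step 3: B push(45) — stack <45>
step 4: E push(11) — stack <45,11>
step 5: D pop() → 11 — stack <45>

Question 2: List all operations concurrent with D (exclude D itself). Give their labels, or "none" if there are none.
E

D runs from 7 to 9; window-overlapping ops are concurrent
A [1,2]: before
B [3,5]: before
C [4,6]: before
E [8,10]: concurrent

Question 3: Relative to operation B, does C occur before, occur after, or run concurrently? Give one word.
concurrent

C spans [4,6], B spans [3,5]
the intervals overlap in both directions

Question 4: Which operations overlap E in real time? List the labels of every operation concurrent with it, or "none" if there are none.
D

E spans [8,10]: anything still running between times 8 and 10 counts as concurrent
A [1,2]: before
B [3,5]: before
C [4,6]: before
D [7,9]: concurrent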